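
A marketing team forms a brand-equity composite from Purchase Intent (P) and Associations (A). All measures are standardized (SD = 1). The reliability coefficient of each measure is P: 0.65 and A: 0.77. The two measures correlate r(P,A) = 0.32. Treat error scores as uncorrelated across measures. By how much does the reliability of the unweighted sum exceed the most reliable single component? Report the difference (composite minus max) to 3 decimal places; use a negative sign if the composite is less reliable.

Var(sum) = 2 + 0.64 = 2.64; true-score variance = 1.42 + 0.64 = 2.06; composite reliability = 0.7803.
Max component reliability = 0.7700.
Difference = 0.7803 − 0.7700 = 0.010.

0.010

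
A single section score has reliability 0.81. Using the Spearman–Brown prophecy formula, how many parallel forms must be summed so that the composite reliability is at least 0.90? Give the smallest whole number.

k ≥ ρ*(1−ρ₁)/(ρ₁(1−ρ*)) = 0.90·0.19 / (0.81·0.10) = 2.111.
Smallest integer k = 3.

3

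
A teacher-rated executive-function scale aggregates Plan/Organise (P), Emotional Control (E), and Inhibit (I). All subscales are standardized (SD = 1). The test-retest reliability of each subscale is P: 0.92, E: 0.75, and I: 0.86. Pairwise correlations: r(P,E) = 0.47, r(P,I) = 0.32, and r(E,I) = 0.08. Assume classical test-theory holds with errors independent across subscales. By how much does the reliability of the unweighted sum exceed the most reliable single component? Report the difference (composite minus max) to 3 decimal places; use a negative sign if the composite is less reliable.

-0.019

Var(sum) = 3 + 1.74 = 4.74; true-score variance = 2.53 + 1.74 = 4.27; composite reliability = 0.9008.
Max component reliability = 0.9200.
Difference = 0.9008 − 0.9200 = -0.019.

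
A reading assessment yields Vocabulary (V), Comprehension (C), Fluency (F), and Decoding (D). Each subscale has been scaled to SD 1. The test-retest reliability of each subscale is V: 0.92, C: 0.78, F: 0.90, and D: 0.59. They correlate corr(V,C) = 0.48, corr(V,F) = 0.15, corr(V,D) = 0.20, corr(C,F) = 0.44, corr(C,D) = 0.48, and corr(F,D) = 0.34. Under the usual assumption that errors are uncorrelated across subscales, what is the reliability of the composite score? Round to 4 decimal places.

0.9010

Var(V+C+F+D) = 4 + 2·[0.48 + 0.15 + 0.20 + 0.44 + 0.48 + 0.34] = 4 + 4.18 = 8.18.
Because errors are independent across components, Cov(Tᵢ,Tⱼ) = Cov(Xᵢ,Xⱼ); the off-diagonal part of the true-score variance is the same as above.
True-score variance = [0.92 + 0.78 + 0.90 + 0.59] + 4.18 = 3.19 + 4.18 = 7.37.
Reliability = 7.37 / 8.18 = 0.9010.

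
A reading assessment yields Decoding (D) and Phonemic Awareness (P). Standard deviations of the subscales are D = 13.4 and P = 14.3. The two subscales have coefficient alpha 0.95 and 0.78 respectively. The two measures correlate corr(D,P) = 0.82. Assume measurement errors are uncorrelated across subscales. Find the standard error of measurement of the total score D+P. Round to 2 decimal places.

7.35

Var(total) = 384.05 + 314.257 = 698.307.
True-score variance = 330.084 + 314.257 = 644.341, so reliability = 0.9227.
Error variance = 698.307 − 644.341 = 53.9658; SEM = √53.9658 = 7.35.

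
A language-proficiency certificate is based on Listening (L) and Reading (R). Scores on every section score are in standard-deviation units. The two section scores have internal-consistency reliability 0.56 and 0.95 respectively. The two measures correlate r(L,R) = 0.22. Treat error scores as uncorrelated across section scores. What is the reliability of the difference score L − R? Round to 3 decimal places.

Var(L−R) = 1 + 1 − 2·0.22 = 2 − 0.44 = 1.56.
Because errors are independent across components, Cov(Tᵢ,Tⱼ) = Cov(Xᵢ,Xⱼ); the off-diagonal part of the true-score variance is the same as above.
True-score variance = [0.56 + 0.95] − 0.44 = 1.51 − 0.44 = 1.07.
Reliability = 1.07 / 1.56 = 0.686.

0.686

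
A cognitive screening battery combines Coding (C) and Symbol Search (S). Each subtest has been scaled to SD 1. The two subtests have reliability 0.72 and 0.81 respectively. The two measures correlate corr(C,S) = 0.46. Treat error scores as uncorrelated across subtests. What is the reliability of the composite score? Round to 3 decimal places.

Var(C+S) = 2 + 2·[0.46] = 2 + 0.92 = 2.92.
With uncorrelated errors the cross-covariances are all true-score covariance, so they carry over unchanged; only the diagonal terms shrink to ρᵢσᵢ².
True-score variance = [0.72 + 0.81] + 0.92 = 1.53 + 0.92 = 2.45.
Reliability = 2.45 / 2.92 = 0.839.

0.839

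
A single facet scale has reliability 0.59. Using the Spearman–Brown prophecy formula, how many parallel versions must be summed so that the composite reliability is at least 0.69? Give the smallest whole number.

2

k ≥ ρ*(1−ρ₁)/(ρ₁(1−ρ*)) = 0.69·0.41 / (0.59·0.31) = 1.547.
Smallest integer k = 2.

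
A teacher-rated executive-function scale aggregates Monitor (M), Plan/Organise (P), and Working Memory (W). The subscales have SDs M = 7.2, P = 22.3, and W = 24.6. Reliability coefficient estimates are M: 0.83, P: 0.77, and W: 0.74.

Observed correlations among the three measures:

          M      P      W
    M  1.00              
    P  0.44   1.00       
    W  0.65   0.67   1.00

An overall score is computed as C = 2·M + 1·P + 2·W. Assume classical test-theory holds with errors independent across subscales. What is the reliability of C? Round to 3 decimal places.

Var(C) = 2²·7.2² + 22.3² + 2²·24.6² + 2·[2·7.2·22.3·0.44 + 4·7.2·24.6·0.65 + 2·22.3·24.6·0.67] = 3125.29 + 2673.8 = 5799.09.
With uncorrelated errors the cross-covariances are all true-score covariance, so they carry over unchanged; only the diagonal terms shrink to ρᵢσᵢ².
True-score variance = [2²·7.2²·0.83 + 22.3²·0.77 + 2²·24.6²·0.74] + 2673.8 = 2346.3 + 2673.8 = 5020.1.
Reliability = 5020.1 / 5799.09 = 0.866.

0.866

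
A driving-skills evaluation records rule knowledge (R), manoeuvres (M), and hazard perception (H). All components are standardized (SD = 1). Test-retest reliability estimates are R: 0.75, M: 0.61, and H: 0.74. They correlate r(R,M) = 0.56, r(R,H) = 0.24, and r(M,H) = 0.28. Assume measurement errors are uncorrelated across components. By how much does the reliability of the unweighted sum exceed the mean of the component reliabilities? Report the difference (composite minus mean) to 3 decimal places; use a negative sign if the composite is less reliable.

0.126

Var(sum) = 3 + 2.16 = 5.16; true-score variance = 2.1 + 2.16 = 4.26; composite reliability = 0.8256.
Mean component reliability = 0.7000.
Difference = 0.8256 − 0.7000 = 0.126.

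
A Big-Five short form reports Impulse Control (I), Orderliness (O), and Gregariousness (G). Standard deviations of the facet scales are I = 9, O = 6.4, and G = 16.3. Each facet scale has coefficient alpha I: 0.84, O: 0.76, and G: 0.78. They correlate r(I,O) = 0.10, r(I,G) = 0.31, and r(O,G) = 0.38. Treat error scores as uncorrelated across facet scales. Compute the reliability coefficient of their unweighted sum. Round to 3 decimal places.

Var(I+O+G) = 9² + 6.4² + 16.3² + 2·[9·6.4·0.10 + 9·16.3·0.31 + 6.4·16.3·0.38] = 387.65 + 181.757 = 569.407.
Because errors are independent across components, Cov(Tᵢ,Tⱼ) = Cov(Xᵢ,Xⱼ); the off-diagonal part of the true-score variance is the same as above.
True-score variance = [9²·0.84 + 6.4²·0.76 + 16.3²·0.78] + 181.757 = 306.408 + 181.757 = 488.165.
Reliability = 488.165 / 569.407 = 0.857.

0.857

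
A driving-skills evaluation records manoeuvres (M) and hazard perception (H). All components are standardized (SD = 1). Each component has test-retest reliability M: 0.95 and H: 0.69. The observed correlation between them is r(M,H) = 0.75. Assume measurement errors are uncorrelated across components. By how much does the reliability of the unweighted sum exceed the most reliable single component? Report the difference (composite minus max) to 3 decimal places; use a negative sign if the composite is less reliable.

-0.053

Var(sum) = 2 + 1.5 = 3.5; true-score variance = 1.64 + 1.5 = 3.14; composite reliability = 0.8971.
Max component reliability = 0.9500.
Difference = 0.8971 − 0.9500 = -0.053.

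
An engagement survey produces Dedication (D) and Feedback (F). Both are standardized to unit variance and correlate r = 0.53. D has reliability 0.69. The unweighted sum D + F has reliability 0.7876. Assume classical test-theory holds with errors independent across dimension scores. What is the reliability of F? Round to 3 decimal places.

0.660

Var(D+F) = 2 + 2·0.53 = 3.060.
True-score variance = ρ_D + ρ_F + 2·0.53, so 0.7876 = (0.69 + ρ_F + 1.06) / 3.060.
ρ_F = 0.7876·3.060 − 0.69 − 1.06 = 0.660.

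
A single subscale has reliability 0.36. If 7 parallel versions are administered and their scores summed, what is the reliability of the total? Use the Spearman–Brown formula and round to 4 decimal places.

0.7975

ρ_k = kρ / (1 + (k−1)ρ) = 7·0.36 / (1 + 6·0.36) = 2.520 / 3.160 = 0.7975.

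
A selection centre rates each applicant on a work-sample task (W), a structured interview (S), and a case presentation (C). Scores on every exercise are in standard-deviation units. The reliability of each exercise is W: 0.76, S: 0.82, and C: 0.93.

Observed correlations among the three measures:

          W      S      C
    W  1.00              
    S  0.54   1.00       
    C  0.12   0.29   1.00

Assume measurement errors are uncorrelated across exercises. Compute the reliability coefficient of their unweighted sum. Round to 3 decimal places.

0.900

Var(W+S+C) = 3 + 2·[0.54 + 0.12 + 0.29] = 3 + 1.9 = 4.9.
Because errors are independent across components, Cov(Tᵢ,Tⱼ) = Cov(Xᵢ,Xⱼ); the off-diagonal part of the true-score variance is the same as above.
True-score variance = [0.76 + 0.82 + 0.93] + 1.9 = 2.51 + 1.9 = 4.41.
Reliability = 4.41 / 4.9 = 0.900.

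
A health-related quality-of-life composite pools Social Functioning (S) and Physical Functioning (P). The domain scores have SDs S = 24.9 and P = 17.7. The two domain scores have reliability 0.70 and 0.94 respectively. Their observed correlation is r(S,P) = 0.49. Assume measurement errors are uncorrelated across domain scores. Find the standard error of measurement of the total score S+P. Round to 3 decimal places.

14.311

Var(total) = 933.3 + 431.915 = 1365.22.
True-score variance = 728.5 + 431.915 = 1160.41, so reliability = 0.8500.
Error variance = 1365.22 − 1160.41 = 204.8; SEM = √204.8 = 14.311.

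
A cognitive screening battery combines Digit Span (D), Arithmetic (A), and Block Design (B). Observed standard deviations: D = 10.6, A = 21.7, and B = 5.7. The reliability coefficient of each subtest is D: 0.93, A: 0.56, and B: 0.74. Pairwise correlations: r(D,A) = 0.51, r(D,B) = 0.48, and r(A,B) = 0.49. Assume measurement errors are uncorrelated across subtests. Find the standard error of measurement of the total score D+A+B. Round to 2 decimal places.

14.95

Var(total) = 615.74 + 413.84 = 1029.58.
True-score variance = 392.236 + 413.84 = 806.076, so reliability = 0.7829.
Error variance = 1029.58 − 806.076 = 223.504; SEM = √223.504 = 14.95.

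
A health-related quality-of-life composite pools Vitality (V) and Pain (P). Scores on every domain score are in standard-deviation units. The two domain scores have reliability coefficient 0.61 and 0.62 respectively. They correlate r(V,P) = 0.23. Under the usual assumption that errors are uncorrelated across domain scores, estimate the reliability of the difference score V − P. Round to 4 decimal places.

0.5000

Var(V−P) = 1 + 1 − 2·0.23 = 2 − 0.46 = 1.54.
With uncorrelated errors the cross-covariances are all true-score covariance, so they carry over unchanged; only the diagonal terms shrink to ρᵢσᵢ².
True-score variance = [0.61 + 0.62] − 0.46 = 1.23 − 0.46 = 0.77.
Reliability = 0.77 / 1.54 = 0.5000.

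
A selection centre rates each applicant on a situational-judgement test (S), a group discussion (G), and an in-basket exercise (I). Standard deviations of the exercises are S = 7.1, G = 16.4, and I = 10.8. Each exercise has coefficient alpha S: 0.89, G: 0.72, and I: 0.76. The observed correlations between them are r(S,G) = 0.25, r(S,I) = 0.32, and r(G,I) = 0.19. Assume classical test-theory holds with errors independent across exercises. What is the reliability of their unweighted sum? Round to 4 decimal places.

0.8217

Var(S+G+I) = 7.1² + 16.4² + 10.8² + 2·[7.1·16.4·0.25 + 7.1·10.8·0.32 + 16.4·10.8·0.19] = 436.01 + 174.601 = 610.611.
Because errors are independent across components, Cov(Tᵢ,Tⱼ) = Cov(Xᵢ,Xⱼ); the off-diagonal part of the true-score variance is the same as above.
True-score variance = [7.1²·0.89 + 16.4²·0.72 + 10.8²·0.76] + 174.601 = 327.163 + 174.601 = 501.763.
Reliability = 501.763 / 610.611 = 0.8217.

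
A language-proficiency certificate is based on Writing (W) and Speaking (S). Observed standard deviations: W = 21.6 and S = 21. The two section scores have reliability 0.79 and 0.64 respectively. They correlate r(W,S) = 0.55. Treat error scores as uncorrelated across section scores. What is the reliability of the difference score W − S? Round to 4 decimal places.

Var(W−S) = 21.6² + 21² − 2·21.6·21·0.55 = 907.56 − 498.96 = 408.6.
Because errors are independent across components, Cov(Tᵢ,Tⱼ) = Cov(Xᵢ,Xⱼ); the off-diagonal part of the true-score variance is the same as above.
True-score variance = [21.6²·0.79 + 21²·0.64] − 498.96 = 650.822 − 498.96 = 151.862.
Reliability = 151.862 / 408.6 = 0.3717.

0.3717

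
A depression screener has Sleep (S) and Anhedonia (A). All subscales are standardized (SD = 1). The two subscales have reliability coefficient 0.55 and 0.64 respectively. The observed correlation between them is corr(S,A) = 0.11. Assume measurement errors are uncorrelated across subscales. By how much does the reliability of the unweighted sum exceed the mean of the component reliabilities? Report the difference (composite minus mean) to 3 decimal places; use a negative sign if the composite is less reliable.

0.040

Var(sum) = 2 + 0.22 = 2.22; true-score variance = 1.19 + 0.22 = 1.41; composite reliability = 0.6351.
Mean component reliability = 0.5950.
Difference = 0.6351 − 0.5950 = 0.040.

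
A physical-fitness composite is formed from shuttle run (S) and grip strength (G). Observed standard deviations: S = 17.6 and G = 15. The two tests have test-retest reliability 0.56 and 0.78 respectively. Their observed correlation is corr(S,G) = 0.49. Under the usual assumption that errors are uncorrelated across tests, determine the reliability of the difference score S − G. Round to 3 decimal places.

Var(S−G) = 17.6² + 15² − 2·17.6·15·0.49 = 534.76 − 258.72 = 276.04.
Because errors are independent across components, Cov(Tᵢ,Tⱼ) = Cov(Xᵢ,Xⱼ); the off-diagonal part of the true-score variance is the same as above.
True-score variance = [17.6²·0.56 + 15²·0.78] − 258.72 = 348.966 − 258.72 = 90.2456.
Reliability = 90.2456 / 276.04 = 0.327.

0.327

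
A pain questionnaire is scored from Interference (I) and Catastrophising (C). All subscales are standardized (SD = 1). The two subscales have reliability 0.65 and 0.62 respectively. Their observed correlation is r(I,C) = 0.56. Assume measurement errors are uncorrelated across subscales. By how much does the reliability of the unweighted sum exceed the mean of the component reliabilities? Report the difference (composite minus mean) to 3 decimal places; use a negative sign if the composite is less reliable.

Var(sum) = 2 + 1.12 = 3.12; true-score variance = 1.27 + 1.12 = 2.39; composite reliability = 0.7660.
Mean component reliability = 0.6350.
Difference = 0.7660 − 0.6350 = 0.131.

0.131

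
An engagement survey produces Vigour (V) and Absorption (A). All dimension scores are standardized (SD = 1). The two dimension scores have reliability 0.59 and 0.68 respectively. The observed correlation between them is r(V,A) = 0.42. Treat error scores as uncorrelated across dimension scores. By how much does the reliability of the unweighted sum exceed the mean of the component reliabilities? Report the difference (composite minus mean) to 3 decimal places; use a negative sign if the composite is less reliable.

0.108

Var(sum) = 2 + 0.84 = 2.84; true-score variance = 1.27 + 0.84 = 2.11; composite reliability = 0.7430.
Mean component reliability = 0.6350.
Difference = 0.7430 − 0.6350 = 0.108.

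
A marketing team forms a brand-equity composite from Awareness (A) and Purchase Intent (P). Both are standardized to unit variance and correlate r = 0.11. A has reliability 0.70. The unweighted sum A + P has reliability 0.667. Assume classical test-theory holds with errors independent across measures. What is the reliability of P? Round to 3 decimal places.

0.561

Var(A+P) = 2 + 2·0.11 = 2.220.
True-score variance = ρ_A + ρ_P + 2·0.11, so 0.667 = (0.70 + ρ_P + 0.22) / 2.220.
ρ_P = 0.667·2.220 − 0.70 − 0.22 = 0.561.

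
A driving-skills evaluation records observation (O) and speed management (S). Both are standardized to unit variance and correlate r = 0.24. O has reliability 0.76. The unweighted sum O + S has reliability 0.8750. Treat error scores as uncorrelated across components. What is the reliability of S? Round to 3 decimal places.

0.930

Var(O+S) = 2 + 2·0.24 = 2.480.
True-score variance = ρ_O + ρ_S + 2·0.24, so 0.8750 = (0.76 + ρ_S + 0.48) / 2.480.
ρ_S = 0.8750·2.480 − 0.76 − 0.48 = 0.930.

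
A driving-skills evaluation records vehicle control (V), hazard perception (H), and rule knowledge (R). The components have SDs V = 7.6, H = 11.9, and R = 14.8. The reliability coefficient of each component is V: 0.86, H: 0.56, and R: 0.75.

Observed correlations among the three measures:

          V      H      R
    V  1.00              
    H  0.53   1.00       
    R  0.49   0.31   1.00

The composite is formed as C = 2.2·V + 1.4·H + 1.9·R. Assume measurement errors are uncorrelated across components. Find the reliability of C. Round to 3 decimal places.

0.850

Var(C) = 2.2²·7.6² + 1.4²·11.9² + 1.9²·14.8² + 2·[3.08·7.6·11.9·0.53 + 4.18·7.6·14.8·0.49 + 2.66·11.9·14.8·0.31] = 1347.85 + 1046.49 = 2394.34.
Because errors are independent across components, Cov(Tᵢ,Tⱼ) = Cov(Xᵢ,Xⱼ); the off-diagonal part of the true-score variance is the same as above.
True-score variance = [2.2²·7.6²·0.86 + 1.4²·11.9²·0.56 + 1.9²·14.8²·0.75] + 1046.49 = 988.902 + 1046.49 = 2035.39.
Reliability = 2035.39 / 2394.34 = 0.850.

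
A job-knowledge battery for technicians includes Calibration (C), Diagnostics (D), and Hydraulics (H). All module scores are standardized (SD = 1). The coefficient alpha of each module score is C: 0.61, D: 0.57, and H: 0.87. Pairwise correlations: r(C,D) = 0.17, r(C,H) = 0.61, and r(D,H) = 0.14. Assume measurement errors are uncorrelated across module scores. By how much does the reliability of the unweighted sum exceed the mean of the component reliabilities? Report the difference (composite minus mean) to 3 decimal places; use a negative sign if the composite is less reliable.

0.120

Var(sum) = 3 + 1.84 = 4.84; true-score variance = 2.05 + 1.84 = 3.89; composite reliability = 0.8037.
Mean component reliability = 0.6833.
Difference = 0.8037 − 0.6833 = 0.120.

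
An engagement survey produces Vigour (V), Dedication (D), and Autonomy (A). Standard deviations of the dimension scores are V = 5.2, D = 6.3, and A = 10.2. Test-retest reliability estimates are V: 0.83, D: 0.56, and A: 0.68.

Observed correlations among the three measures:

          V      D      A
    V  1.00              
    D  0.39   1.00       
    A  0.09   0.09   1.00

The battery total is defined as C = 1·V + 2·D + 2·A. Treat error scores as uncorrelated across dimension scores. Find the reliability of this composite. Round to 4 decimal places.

0.7110

Var(C) = 5.2² + 2²·6.3² + 2²·10.2² + 2·[2·5.2·6.3·0.39 + 2·5.2·10.2·0.09 + 4·6.3·10.2·0.09] = 601.96 + 116.467 = 718.427.
Under uncorrelated errors the observed covariances equal the true-score covariances, so only the own-variance terms attenuate.
True-score variance = [5.2²·0.83 + 2²·6.3²·0.56 + 2²·10.2²·0.68] + 116.467 = 394.338 + 116.467 = 510.805.
Reliability = 510.805 / 718.427 = 0.7110.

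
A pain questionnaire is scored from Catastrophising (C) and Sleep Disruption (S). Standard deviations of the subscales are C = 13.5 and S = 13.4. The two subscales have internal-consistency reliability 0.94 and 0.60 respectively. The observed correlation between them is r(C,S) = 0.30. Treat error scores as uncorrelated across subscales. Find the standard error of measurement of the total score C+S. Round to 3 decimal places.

9.097

Var(total) = 361.81 + 108.54 = 470.35.
True-score variance = 279.051 + 108.54 = 387.591, so reliability = 0.8240.
Error variance = 470.35 − 387.591 = 82.759; SEM = √82.759 = 9.097.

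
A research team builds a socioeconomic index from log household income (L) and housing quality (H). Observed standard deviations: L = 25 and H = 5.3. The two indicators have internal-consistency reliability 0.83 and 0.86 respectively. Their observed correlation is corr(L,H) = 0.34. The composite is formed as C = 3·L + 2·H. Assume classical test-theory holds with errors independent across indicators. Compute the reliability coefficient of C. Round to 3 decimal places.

Var(C) = 3²·25² + 2²·5.3² + 2·[6·25·5.3·0.34] = 5737.36 + 540.6 = 6277.96.
With uncorrelated errors the cross-covariances are all true-score covariance, so they carry over unchanged; only the diagonal terms shrink to ρᵢσᵢ².
True-score variance = [3²·25²·0.83 + 2²·5.3²·0.86] + 540.6 = 4765.38 + 540.6 = 5305.98.
Reliability = 5305.98 / 6277.96 = 0.845.

0.845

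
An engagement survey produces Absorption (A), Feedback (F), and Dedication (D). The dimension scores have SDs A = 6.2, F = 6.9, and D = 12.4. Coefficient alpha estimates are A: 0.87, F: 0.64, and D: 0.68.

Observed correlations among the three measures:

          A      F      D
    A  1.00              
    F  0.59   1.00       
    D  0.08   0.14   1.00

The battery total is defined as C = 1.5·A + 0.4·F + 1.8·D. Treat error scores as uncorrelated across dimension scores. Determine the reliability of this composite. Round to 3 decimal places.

Var(C) = 1.5²·6.2² + 0.4²·6.9² + 1.8²·12.4² + 2·[0.6·6.2·6.9·0.59 + 2.7·6.2·12.4·0.08 + 0.72·6.9·12.4·0.14] = 592.29 + 80.7493 = 673.039.
Under uncorrelated errors the observed covariances equal the true-score covariances, so only the own-variance terms attenuate.
True-score variance = [1.5²·6.2²·0.87 + 0.4²·6.9²·0.64 + 1.8²·12.4²·0.68] + 80.7493 = 418.886 + 80.7493 = 499.635.
Reliability = 499.635 / 673.039 = 0.742.

0.742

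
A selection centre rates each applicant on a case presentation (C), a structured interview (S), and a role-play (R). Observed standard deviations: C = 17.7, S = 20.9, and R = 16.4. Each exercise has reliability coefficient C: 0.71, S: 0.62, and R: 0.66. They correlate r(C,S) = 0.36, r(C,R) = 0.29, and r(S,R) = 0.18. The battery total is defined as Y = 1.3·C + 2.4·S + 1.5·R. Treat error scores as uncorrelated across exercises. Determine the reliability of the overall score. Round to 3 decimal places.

Var(Y) = 1.3²·17.7² + 2.4²·20.9² + 1.5²·16.4² + 2·[3.12·17.7·20.9·0.36 + 1.95·17.7·16.4·0.29 + 3.6·20.9·16.4·0.18] = 3650.65 + 1603.53 = 5254.18.
With uncorrelated errors the cross-covariances are all true-score covariance, so they carry over unchanged; only the diagonal terms shrink to ρᵢσᵢ².
True-score variance = [1.3²·17.7²·0.71 + 2.4²·20.9²·0.62 + 1.5²·16.4²·0.66] + 1603.53 = 2335.26 + 1603.53 = 3938.79.
Reliability = 3938.79 / 5254.18 = 0.750.

0.750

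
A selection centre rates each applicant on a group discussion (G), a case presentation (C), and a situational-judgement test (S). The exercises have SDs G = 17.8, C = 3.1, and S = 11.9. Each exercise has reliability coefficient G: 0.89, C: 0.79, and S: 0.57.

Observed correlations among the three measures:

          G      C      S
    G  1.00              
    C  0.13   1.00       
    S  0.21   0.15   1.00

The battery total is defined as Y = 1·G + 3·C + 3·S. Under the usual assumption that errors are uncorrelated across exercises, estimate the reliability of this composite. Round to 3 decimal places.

0.712

Var(Y) = 17.8² + 3²·3.1² + 3²·11.9² + 2·[3·17.8·3.1·0.13 + 3·17.8·11.9·0.21 + 9·3.1·11.9·0.15] = 1677.82 + 409.537 = 2087.36.
Because errors are independent across components, Cov(Tᵢ,Tⱼ) = Cov(Xᵢ,Xⱼ); the off-diagonal part of the true-score variance is the same as above.
True-score variance = [17.8²·0.89 + 3²·3.1²·0.79 + 3²·11.9²·0.57] + 409.537 = 1076.77 + 409.537 = 1486.31.
Reliability = 1486.31 / 2087.36 = 0.712.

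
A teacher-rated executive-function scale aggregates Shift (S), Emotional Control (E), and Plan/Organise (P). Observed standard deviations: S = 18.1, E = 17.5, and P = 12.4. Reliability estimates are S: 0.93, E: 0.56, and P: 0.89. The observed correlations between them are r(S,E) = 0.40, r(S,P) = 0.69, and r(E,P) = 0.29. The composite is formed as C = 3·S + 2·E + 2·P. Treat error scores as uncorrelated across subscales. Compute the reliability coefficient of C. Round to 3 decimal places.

Var(C) = 3²·18.1² + 2²·17.5² + 2²·12.4² + 2·[6·18.1·17.5·0.40 + 6·18.1·12.4·0.69 + 4·17.5·12.4·0.29] = 4788.53 + 3882.2 = 8670.73.
Under uncorrelated errors the observed covariances equal the true-score covariances, so only the own-variance terms attenuate.
True-score variance = [3²·18.1²·0.93 + 2²·17.5²·0.56 + 2²·12.4²·0.89] + 3882.2 = 3975.48 + 3882.2 = 7857.68.
Reliability = 7857.68 / 8670.73 = 0.906.

0.906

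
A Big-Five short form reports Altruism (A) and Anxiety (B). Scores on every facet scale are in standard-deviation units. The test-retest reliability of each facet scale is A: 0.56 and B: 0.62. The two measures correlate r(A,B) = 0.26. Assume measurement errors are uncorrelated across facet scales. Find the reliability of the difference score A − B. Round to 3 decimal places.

0.446

Var(A−B) = 1 + 1 − 2·0.26 = 2 − 0.52 = 1.48.
Because errors are independent across components, Cov(Tᵢ,Tⱼ) = Cov(Xᵢ,Xⱼ); the off-diagonal part of the true-score variance is the same as above.
True-score variance = [0.56 + 0.62] − 0.52 = 1.18 − 0.52 = 0.66.
Reliability = 0.66 / 1.48 = 0.446.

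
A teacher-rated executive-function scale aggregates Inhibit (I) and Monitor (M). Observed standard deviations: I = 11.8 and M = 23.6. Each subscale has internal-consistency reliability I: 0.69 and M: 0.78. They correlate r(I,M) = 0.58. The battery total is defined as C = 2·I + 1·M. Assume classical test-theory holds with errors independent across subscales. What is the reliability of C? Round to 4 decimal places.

Var(C) = 2²·11.8² + 23.6² + 2·[2·11.8·23.6·0.58] = 1113.92 + 646.074 = 1759.99.
Under uncorrelated errors the observed covariances equal the true-score covariances, so only the own-variance terms attenuate.
True-score variance = [2²·11.8²·0.69 + 23.6²·0.78] + 646.074 = 818.731 + 646.074 = 1464.8.
Reliability = 1464.8 / 1759.99 = 0.8323.

0.8323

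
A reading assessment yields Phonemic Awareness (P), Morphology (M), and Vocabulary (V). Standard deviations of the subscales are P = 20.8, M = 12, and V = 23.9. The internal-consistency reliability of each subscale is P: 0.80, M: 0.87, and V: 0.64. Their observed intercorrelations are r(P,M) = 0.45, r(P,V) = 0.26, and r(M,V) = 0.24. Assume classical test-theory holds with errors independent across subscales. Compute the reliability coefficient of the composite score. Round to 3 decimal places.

0.824

Var(P+M+V) = 20.8² + 12² + 23.9² + 2·[20.8·12·0.45 + 20.8·23.9·0.26 + 12·23.9·0.24] = 1147.85 + 620.806 = 1768.66.
Under uncorrelated errors the observed covariances equal the true-score covariances, so only the own-variance terms attenuate.
True-score variance = [20.8²·0.80 + 12²·0.87 + 23.9²·0.64] + 620.806 = 836.966 + 620.806 = 1457.77.
Reliability = 1457.77 / 1768.66 = 0.824.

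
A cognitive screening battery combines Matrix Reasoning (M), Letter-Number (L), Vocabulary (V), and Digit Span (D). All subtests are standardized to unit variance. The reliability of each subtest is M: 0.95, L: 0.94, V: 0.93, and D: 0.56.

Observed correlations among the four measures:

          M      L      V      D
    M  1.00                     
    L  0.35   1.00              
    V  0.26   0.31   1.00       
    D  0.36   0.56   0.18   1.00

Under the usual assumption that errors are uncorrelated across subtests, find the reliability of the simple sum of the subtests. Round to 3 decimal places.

0.923

Var(M+L+V+D) = 4 + 2·[0.35 + 0.26 + 0.36 + 0.31 + 0.56 + 0.18] = 4 + 4.04 = 8.04.
Under uncorrelated errors the observed covariances equal the true-score covariances, so only the own-variance terms attenuate.
True-score variance = [0.95 + 0.94 + 0.93 + 0.56] + 4.04 = 3.38 + 4.04 = 7.42.
Reliability = 7.42 / 8.04 = 0.923.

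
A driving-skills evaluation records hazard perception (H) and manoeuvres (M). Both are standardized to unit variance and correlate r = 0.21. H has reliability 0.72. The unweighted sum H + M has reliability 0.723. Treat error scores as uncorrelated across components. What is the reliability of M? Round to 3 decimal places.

Var(H+M) = 2 + 2·0.21 = 2.420.
True-score variance = ρ_H + ρ_M + 2·0.21, so 0.723 = (0.72 + ρ_M + 0.42) / 2.420.
ρ_M = 0.723·2.420 − 0.72 − 0.42 = 0.610.

0.610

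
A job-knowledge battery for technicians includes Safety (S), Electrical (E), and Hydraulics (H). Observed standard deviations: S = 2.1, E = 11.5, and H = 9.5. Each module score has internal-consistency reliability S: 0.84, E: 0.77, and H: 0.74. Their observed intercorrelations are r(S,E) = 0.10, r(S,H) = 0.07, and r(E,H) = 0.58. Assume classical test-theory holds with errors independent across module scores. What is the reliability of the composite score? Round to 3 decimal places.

Var(S+E+H) = 2.1² + 11.5² + 9.5² + 2·[2.1·11.5·0.10 + 2.1·9.5·0.07 + 11.5·9.5·0.58] = 226.91 + 134.353 = 361.263.
Under uncorrelated errors the observed covariances equal the true-score covariances, so only the own-variance terms attenuate.
True-score variance = [2.1²·0.84 + 11.5²·0.77 + 9.5²·0.74] + 134.353 = 172.322 + 134.353 = 306.675.
Reliability = 306.675 / 361.263 = 0.849.

0.849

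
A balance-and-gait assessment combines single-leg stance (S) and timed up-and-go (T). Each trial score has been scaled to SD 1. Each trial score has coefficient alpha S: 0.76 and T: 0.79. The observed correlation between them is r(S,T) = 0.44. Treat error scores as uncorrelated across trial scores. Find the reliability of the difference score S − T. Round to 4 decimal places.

0.5982

Var(S−T) = 1 + 1 − 2·0.44 = 2 − 0.88 = 1.12.
Under uncorrelated errors the observed covariances equal the true-score covariances, so only the own-variance terms attenuate.
True-score variance = [0.76 + 0.79] − 0.88 = 1.55 − 0.88 = 0.67.
Reliability = 0.67 / 1.12 = 0.5982.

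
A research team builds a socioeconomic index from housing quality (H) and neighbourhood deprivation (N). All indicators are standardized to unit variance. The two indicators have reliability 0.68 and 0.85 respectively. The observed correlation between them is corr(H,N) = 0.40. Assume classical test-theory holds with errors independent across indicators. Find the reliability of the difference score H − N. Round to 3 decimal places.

Var(H−N) = 1 + 1 − 2·0.40 = 2 − 0.8 = 1.2.
Because errors are independent across components, Cov(Tᵢ,Tⱼ) = Cov(Xᵢ,Xⱼ); the off-diagonal part of the true-score variance is the same as above.
True-score variance = [0.68 + 0.85] − 0.8 = 1.53 − 0.8 = 0.73.
Reliability = 0.73 / 1.2 = 0.608.

0.608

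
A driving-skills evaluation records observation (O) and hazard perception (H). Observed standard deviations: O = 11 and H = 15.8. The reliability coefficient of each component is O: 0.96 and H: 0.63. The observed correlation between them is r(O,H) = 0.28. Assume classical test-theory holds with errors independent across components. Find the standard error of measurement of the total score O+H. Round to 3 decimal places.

Var(total) = 370.64 + 97.328 = 467.968.
True-score variance = 273.433 + 97.328 = 370.761, so reliability = 0.7923.
Error variance = 467.968 − 370.761 = 97.2068; SEM = √97.2068 = 9.859.

9.859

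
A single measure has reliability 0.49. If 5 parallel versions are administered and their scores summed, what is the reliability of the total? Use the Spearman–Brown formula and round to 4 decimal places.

ρ_k = kρ / (1 + (k−1)ρ) = 5·0.49 / (1 + 4·0.49) = 2.450 / 2.960 = 0.8277.

0.8277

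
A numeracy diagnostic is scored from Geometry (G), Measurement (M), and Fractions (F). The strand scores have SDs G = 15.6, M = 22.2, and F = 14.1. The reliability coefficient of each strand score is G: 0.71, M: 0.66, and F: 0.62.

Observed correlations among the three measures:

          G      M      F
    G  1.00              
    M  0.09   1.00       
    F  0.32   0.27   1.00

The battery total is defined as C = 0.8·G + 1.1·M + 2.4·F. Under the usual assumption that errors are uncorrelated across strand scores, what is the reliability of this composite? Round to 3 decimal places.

0.744

Var(C) = 0.8²·15.6² + 1.1²·22.2² + 2.4²·14.1² + 2·[0.88·15.6·22.2·0.09 + 1.92·15.6·14.1·0.32 + 2.64·22.2·14.1·0.27] = 1897.23 + 771.385 = 2668.62.
Because errors are independent across components, Cov(Tᵢ,Tⱼ) = Cov(Xᵢ,Xⱼ); the off-diagonal part of the true-score variance is the same as above.
True-score variance = [0.8²·15.6²·0.71 + 1.1²·22.2²·0.66 + 2.4²·14.1²·0.62] + 771.385 = 1214.16 + 771.385 = 1985.54.
Reliability = 1985.54 / 2668.62 = 0.744.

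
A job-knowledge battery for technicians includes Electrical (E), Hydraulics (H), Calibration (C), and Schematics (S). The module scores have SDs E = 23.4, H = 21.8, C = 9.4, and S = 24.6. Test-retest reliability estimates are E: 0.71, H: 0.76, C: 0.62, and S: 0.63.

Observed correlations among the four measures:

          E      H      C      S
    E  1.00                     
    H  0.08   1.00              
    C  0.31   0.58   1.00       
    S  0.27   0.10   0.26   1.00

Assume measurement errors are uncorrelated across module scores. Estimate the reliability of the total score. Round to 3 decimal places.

0.804

Var(E+H+C+S) = 23.4² + 21.8² + 9.4² + 24.6² + 2·[23.4·21.8·0.08 + 23.4·9.4·0.31 + 23.4·24.6·0.27 + 21.8·9.4·0.58 + 21.8·24.6·0.10 + 9.4·24.6·0.26] = 1716.32 + 994.048 = 2710.37.
Because errors are independent across components, Cov(Tᵢ,Tⱼ) = Cov(Xᵢ,Xⱼ); the off-diagonal part of the true-score variance is the same as above.
True-score variance = [23.4²·0.71 + 21.8²·0.76 + 9.4²·0.62 + 24.6²·0.63] + 994.048 = 1185.98 + 994.048 = 2180.03.
Reliability = 2180.03 / 2710.37 = 0.804.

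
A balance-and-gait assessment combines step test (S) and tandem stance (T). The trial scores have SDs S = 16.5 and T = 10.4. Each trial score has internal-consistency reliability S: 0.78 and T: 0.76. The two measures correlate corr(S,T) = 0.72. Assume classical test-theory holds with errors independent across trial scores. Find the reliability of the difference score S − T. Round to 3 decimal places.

Var(S−T) = 16.5² + 10.4² − 2·16.5·10.4·0.72 = 380.41 − 247.104 = 133.306.
Under uncorrelated errors the observed covariances equal the true-score covariances, so only the own-variance terms attenuate.
True-score variance = [16.5²·0.78 + 10.4²·0.76] − 247.104 = 294.557 − 247.104 = 47.4526.
Reliability = 47.4526 / 133.306 = 0.356.

0.356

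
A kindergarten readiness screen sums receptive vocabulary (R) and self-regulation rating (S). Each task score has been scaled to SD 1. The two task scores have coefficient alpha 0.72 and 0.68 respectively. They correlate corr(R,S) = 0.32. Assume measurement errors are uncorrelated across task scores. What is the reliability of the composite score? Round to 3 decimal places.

Var(R+S) = 2 + 2·[0.32] = 2 + 0.64 = 2.64.
Because errors are independent across components, Cov(Tᵢ,Tⱼ) = Cov(Xᵢ,Xⱼ); the off-diagonal part of the true-score variance is the same as above.
True-score variance = [0.72 + 0.68] + 0.64 = 1.4 + 0.64 = 2.04.
Reliability = 2.04 / 2.64 = 0.773.

0.773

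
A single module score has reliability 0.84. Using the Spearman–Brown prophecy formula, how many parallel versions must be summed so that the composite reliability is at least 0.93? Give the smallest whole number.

k ≥ ρ*(1−ρ₁)/(ρ₁(1−ρ*)) = 0.93·0.16 / (0.84·0.07) = 2.531.
Smallest integer k = 3.

3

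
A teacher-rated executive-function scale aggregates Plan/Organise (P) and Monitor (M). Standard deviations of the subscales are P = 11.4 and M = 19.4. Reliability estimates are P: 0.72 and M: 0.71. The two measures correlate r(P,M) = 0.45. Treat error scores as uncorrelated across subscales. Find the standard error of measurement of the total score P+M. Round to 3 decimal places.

Var(total) = 506.32 + 199.044 = 705.364.
True-score variance = 360.787 + 199.044 = 559.831, so reliability = 0.7937.
Error variance = 705.364 − 559.831 = 145.533; SEM = √145.533 = 12.064.

12.064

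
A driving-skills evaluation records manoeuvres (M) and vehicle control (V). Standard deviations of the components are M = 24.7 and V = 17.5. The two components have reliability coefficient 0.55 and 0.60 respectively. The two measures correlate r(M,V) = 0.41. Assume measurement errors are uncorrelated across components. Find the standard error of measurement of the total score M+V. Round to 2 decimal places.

19.93

Var(total) = 916.34 + 354.445 = 1270.78.
True-score variance = 519.299 + 354.445 = 873.745, so reliability = 0.6876.
Error variance = 1270.78 − 873.745 = 397.04; SEM = √397.04 = 19.93.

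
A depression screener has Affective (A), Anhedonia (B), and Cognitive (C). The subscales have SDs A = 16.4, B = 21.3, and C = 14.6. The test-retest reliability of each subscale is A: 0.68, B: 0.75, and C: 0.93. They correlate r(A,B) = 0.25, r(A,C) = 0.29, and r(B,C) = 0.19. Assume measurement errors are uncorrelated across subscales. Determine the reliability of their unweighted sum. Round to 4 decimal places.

0.8432

Var(A+B+C) = 16.4² + 21.3² + 14.6² + 2·[16.4·21.3·0.25 + 16.4·14.6·0.29 + 21.3·14.6·0.19] = 935.81 + 431.708 = 1367.52.
With uncorrelated errors the cross-covariances are all true-score covariance, so they carry over unchanged; only the diagonal terms shrink to ρᵢσᵢ².
True-score variance = [16.4²·0.68 + 21.3²·0.75 + 14.6²·0.93] + 431.708 = 721.399 + 431.708 = 1153.11.
Reliability = 1153.11 / 1367.52 = 0.8432.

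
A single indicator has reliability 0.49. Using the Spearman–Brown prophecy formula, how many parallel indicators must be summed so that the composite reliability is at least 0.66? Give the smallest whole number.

3

k ≥ ρ*(1−ρ₁)/(ρ₁(1−ρ*)) = 0.66·0.51 / (0.49·0.34) = 2.020.
Smallest integer k = 3.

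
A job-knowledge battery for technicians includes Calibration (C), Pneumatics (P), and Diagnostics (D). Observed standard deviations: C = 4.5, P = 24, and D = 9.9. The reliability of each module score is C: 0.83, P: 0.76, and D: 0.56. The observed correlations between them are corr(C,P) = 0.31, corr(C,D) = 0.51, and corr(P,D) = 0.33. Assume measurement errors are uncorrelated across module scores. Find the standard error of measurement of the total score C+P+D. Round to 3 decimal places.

Var(total) = 694.26 + 269.217 = 963.477.
True-score variance = 509.453 + 269.217 = 778.67, so reliability = 0.8082.
Error variance = 963.477 − 778.67 = 184.807; SEM = √184.807 = 13.594.

13.594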